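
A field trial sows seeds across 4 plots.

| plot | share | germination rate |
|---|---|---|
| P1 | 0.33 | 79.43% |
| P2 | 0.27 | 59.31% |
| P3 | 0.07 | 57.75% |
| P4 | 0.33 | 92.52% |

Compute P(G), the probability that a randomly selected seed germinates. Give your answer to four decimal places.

P(G) ≈ 0.7680

Summing over the partition,
P(G) = P(G|P1)·P(P1) + P(G|P2)·P(P2) + P(G|P3)·P(P3) + P(G|P4)·P(P4)
      = 0.7943·0.33 + 0.5931·0.27 + 0.5775·0.07 + 0.9252·0.33
      = 0.262119 + 0.160137 + 0.040425 + 0.305316 = 0.767997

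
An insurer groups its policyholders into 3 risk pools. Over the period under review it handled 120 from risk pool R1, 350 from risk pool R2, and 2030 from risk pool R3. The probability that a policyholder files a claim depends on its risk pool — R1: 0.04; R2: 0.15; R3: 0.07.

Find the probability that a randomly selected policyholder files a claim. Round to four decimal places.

0.0798

Total: 120 + 350 + 2030 = 2500.
P(R1) = 120/2500 = 0.048. P(R2) = 350/2500 = 0.14. P(R3) = 2030/2500 = 0.812.
By the law of total probability,
P(C) = P(C|R1)·P(R1) + P(C|R2)·P(R2) + P(C|R3)·P(R3)
      = 0.04·0.048 + 0.15·0.14 + 0.07·0.812
      = 0.00192 + 0.021 + 0.05684 = 0.07976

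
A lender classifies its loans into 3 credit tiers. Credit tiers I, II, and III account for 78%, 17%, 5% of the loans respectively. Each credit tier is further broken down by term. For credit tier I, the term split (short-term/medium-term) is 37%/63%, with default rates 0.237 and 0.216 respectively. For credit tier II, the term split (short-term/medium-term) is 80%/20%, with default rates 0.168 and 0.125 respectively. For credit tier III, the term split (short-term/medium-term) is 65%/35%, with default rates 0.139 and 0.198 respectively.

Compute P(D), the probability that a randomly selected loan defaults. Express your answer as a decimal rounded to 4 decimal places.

0.2096

P(D|I) = 0.37·0.237 + 0.63·0.216 = 0.08769 + 0.13608 = 0.22377
P(D|II) = 0.8·0.168 + 0.2·0.125 = 0.1344 + 0.025 = 0.1594
P(D|III) = 0.65·0.139 + 0.35·0.198 = 0.09035 + 0.0693 = 0.15965
Then overall,
P(D) = 0.78·0.22377 + 0.17·0.1594 + 0.05·0.15965
      = 0.1745406 + 0.027098 + 0.0079825 = 0.2096211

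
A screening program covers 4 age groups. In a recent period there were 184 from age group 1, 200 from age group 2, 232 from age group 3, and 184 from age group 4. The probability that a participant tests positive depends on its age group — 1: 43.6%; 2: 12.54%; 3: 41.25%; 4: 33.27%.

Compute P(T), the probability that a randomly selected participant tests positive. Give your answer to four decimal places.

Total: 184 + 200 + 232 + 184 = 800.
P(1) = 184/800 = 0.23. P(2) = 200/800 = 0.25. P(3) = 232/800 = 0.29. P(4) = 184/800 = 0.23.
P(T) = P(T|1)·P(1) + P(T|2)·P(2) + P(T|3)·P(3) + P(T|4)·P(4)
      = 0.436·0.23 + 0.1254·0.25 + 0.4125·0.29 + 0.3327·0.23
      = 0.10028 + 0.03135 + 0.119625 + 0.076521 = 0.327776

P(T) ≈ 0.3278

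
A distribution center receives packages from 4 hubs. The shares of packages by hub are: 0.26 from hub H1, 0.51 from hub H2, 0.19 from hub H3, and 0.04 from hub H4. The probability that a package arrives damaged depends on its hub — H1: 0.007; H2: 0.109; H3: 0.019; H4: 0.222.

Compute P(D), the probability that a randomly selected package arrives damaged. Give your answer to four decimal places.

0.0699

P(D) = P(D|H1)·P(H1) + P(D|H2)·P(H2) + P(D|H3)·P(H3) + P(D|H4)·P(H4)
      = 0.007·0.26 + 0.109·0.51 + 0.019·0.19 + 0.222·0.04
      = 0.00182 + 0.05559 + 0.00361 + 0.00888 = 0.0699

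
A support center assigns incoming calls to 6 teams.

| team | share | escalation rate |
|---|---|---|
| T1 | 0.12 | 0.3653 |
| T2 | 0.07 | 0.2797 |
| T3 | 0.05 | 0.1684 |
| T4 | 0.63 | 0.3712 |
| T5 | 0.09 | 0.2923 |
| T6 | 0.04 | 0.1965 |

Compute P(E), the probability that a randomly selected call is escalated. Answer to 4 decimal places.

0.3399

P(E) = P(E|T1)·P(T1) + P(E|T2)·P(T2) + P(E|T3)·P(T3) + P(E|T4)·P(T4) + P(E|T5)·P(T5) + P(E|T6)·P(T6)
      = 0.3653·0.12 + 0.2797·0.07 + 0.1684·0.05 + 0.3712·0.63 + 0.2923·0.09 + 0.1965·0.04
      = 0.043836 + 0.019579 + 0.00842 + 0.233856 + 0.026307 + 0.00786 = 0.339858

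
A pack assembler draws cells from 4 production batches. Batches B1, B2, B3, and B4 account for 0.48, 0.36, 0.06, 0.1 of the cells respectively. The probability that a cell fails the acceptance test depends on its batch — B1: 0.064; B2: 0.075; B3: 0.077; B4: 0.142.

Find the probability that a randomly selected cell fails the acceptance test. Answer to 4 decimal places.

P(F) = P(F|B1)·P(B1) + P(F|B2)·P(B2) + P(F|B3)·P(B3) + P(F|B4)·P(B4)
      = 0.064·0.48 + 0.075·0.36 + 0.077·0.06 + 0.142·0.1
      = 0.03072 + 0.027 + 0.00462 + 0.0142 = 0.07654

P(F) ≈ 0.0765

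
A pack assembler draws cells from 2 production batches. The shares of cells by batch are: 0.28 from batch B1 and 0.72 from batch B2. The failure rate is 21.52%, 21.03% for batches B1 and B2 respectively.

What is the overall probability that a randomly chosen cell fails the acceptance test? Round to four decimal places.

P(F) ≈ 0.2117

Summing over the partition,
P(F) = P(F|B1)·P(B1) + P(F|B2)·P(B2)
      = 0.2152·0.28 + 0.2103·0.72
      = 0.060256 + 0.151416 = 0.211672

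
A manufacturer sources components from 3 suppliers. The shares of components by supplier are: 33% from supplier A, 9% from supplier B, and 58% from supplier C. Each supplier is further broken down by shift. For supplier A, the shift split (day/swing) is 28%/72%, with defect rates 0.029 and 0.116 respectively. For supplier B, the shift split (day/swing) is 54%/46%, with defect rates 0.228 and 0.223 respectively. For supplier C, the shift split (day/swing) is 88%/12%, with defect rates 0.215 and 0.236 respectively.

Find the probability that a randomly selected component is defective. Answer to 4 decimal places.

P(D) ≈ 0.1767

P(D|A) = 0.28·0.029 + 0.72·0.116 = 0.00812 + 0.08352 = 0.09164
P(D|B) = 0.54·0.228 + 0.46·0.223 = 0.12312 + 0.10258 = 0.2257
P(D|C) = 0.88·0.215 + 0.12·0.236 = 0.1892 + 0.02832 = 0.21752
By total probability over the outer partition,
P(D) = 0.33·0.09164 + 0.09·0.2257 + 0.58·0.21752
      = 0.0302412 + 0.020313 + 0.1261616 = 0.1767158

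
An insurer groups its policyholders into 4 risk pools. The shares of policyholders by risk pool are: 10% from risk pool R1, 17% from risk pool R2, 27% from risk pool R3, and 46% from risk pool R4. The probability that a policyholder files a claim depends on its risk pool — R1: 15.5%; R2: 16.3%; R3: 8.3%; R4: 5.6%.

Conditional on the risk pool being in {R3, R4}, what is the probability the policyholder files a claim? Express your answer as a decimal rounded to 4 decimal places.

Let S = {R3, R4}.
P(S) = 0.27 + 0.46 = 0.73.
P(C ∩ S) = 0.083·0.27 + 0.056·0.46 = 0.02241 + 0.02576 = 0.04817.
P(C | S) = 0.04817 / 0.73 = 0.065986…

P(C|S) ≈ 0.0660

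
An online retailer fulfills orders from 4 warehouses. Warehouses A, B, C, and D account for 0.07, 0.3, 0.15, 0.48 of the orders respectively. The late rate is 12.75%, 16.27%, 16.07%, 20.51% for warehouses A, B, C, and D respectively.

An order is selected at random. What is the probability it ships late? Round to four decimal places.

P(L) = P(L|A)·P(A) + P(L|B)·P(B) + P(L|C)·P(C) + P(L|D)·P(D)
      = 0.1275·0.07 + 0.1627·0.3 + 0.1607·0.15 + 0.2051·0.48
      = 0.008925 + 0.04881 + 0.024105 + 0.098448 = 0.180288

P(L) ≈ 0.1803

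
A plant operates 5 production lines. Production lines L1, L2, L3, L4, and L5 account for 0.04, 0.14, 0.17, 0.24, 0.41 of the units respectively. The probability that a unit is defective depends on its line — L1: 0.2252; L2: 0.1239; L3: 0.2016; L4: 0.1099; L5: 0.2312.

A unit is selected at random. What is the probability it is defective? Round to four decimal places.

0.1818

P(D) = P(D|L1)·P(L1) + P(D|L2)·P(L2) + P(D|L3)·P(L3) + P(D|L4)·P(L4) + P(D|L5)·P(L5)
      = 0.2252·0.04 + 0.1239·0.14 + 0.2016·0.17 + 0.1099·0.24 + 0.2312·0.41
      = 0.009008 + 0.017346 + 0.034272 + 0.026376 + 0.094792 = 0.181794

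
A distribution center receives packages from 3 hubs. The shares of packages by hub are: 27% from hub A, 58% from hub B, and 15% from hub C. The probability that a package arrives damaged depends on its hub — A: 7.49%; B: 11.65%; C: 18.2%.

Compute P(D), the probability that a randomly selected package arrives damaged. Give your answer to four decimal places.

P(D) ≈ 0.1151

P(D) = P(D|A)·P(A) + P(D|B)·P(B) + P(D|C)·P(C)
      = 0.0749·0.27 + 0.1165·0.58 + 0.182·0.15
      = 0.020223 + 0.06757 + 0.0273 = 0.115093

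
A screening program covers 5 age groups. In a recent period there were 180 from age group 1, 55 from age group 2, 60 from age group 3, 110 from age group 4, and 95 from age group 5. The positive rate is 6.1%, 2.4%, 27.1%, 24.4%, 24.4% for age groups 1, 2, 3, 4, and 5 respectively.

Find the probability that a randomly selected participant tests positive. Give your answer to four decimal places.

P(T) ≈ 0.1572

Total: 180 + 55 + 60 + 110 + 95 = 500.
P(1) = 180/500 = 0.36. P(2) = 55/500 = 0.11. P(3) = 60/500 = 0.12. P(4) = 110/500 = 0.22. P(5) = 95/500 = 0.19.
Summing over the partition,
P(T) = P(T|1)·P(1) + P(T|2)·P(2) + P(T|3)·P(3) + P(T|4)·P(4) + P(T|5)·P(5)
      = 0.061·0.36 + 0.024·0.11 + 0.271·0.12 + 0.244·0.22 + 0.244·0.19
      = 0.02196 + 0.00264 + 0.03252 + 0.05368 + 0.04636 = 0.15716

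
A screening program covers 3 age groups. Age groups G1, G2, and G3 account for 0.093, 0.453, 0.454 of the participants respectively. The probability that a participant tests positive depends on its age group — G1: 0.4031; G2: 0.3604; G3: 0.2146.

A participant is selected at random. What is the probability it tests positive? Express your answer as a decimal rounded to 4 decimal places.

Summing over the partition,
P(T) = P(T|G1)·P(G1) + P(T|G2)·P(G2) + P(T|G3)·P(G3)
      = 0.4031·0.093 + 0.3604·0.453 + 0.2146·0.454
      = 0.0374883 + 0.1632612 + 0.0974284 = 0.2981779

P(T) ≈ 0.2982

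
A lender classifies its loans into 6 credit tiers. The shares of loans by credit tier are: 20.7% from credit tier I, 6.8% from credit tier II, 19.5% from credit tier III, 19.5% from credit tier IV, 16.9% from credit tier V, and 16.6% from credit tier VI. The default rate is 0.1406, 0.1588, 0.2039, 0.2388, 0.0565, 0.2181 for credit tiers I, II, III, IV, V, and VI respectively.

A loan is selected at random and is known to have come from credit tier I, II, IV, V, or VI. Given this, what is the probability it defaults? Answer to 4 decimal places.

P(D|S) ≈ 0.1643

Let S = {I, II, IV, V, VI}.
P(S) = 0.207 + 0.068 + 0.195 + 0.169 + 0.166 = 0.805.
P(D ∩ S) = 0.1406·0.207 + 0.1588·0.068 + 0.2388·0.195 + 0.0565·0.169 + 0.2181·0.166 = 0.0291042 + 0.0107984 + 0.046566 + 0.0095485 + 0.0362046 = 0.1322217.
P(D | S) = 0.1322217 / 0.805 = 0.164251…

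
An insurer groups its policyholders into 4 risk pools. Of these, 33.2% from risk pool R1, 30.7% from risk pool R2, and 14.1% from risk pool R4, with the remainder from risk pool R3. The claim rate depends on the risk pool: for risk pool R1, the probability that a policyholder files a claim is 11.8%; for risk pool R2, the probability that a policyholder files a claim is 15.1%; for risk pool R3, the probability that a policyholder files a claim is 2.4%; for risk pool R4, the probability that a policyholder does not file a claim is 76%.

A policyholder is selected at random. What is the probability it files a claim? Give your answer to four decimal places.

P(R3) = 1 − (0.332 + 0.307 + 0.141) = 0.22.
P(C|R4) = 1 − 0.76 = 0.24.
P(C) = P(C|R1)·P(R1) + P(C|R2)·P(R2) + P(C|R3)·P(R3) + P(C|R4)·P(R4)
      = 0.118·0.332 + 0.151·0.307 + 0.024·0.22 + 0.24·0.141
      = 0.039176 + 0.046357 + 0.00528 + 0.03384 = 0.124653

0.1247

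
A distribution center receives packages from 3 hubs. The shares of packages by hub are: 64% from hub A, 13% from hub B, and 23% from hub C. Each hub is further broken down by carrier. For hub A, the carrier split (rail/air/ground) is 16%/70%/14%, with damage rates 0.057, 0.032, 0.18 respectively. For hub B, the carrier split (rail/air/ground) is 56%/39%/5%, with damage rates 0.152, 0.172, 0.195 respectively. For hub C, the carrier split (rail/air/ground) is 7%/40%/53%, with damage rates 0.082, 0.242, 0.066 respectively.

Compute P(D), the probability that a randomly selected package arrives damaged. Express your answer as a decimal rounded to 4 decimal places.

0.0890

P(D|A) = 0.16·0.057 + 0.7·0.032 + 0.14·0.18 = 0.00912 + 0.0224 + 0.0252 = 0.05672
P(D|B) = 0.56·0.152 + 0.39·0.172 + 0.05·0.195 = 0.08512 + 0.06708 + 0.00975 = 0.16195
P(D|C) = 0.07·0.082 + 0.4·0.242 + 0.53·0.066 = 0.00574 + 0.0968 + 0.03498 = 0.13752
Then overall,
P(D) = 0.64·0.05672 + 0.13·0.16195 + 0.23·0.13752
      = 0.0363008 + 0.0210535 + 0.0316296 = 0.0889839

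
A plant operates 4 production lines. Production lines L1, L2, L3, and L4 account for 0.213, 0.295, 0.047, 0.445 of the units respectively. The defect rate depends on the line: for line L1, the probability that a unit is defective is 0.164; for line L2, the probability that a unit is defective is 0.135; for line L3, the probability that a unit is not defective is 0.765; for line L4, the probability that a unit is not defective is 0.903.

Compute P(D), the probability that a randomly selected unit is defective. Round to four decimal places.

P(D|L3) = 1 − 0.765 = 0.235.
P(D|L4) = 1 − 0.903 = 0.097.
P(D) = P(D|L1)·P(L1) + P(D|L2)·P(L2) + P(D|L3)·P(L3) + P(D|L4)·P(L4)
      = 0.164·0.213 + 0.135·0.295 + 0.235·0.047 + 0.097·0.445
      = 0.034932 + 0.039825 + 0.011045 + 0.043165 = 0.128967

0.1290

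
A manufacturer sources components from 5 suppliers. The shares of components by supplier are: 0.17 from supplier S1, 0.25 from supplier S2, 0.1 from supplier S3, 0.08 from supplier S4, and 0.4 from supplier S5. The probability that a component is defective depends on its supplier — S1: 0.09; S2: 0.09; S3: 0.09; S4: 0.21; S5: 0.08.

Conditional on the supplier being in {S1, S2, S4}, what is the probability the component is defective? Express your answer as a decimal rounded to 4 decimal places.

Let S = {S1, S2, S4}.
P(S) = 0.17 + 0.25 + 0.08 = 0.5.
P(D ∩ S) = 0.09·0.17 + 0.09·0.25 + 0.21·0.08 = 0.0153 + 0.0225 + 0.0168 = 0.0546.
P(D | S) = 0.0546 / 0.5 = 0.109200…

0.1092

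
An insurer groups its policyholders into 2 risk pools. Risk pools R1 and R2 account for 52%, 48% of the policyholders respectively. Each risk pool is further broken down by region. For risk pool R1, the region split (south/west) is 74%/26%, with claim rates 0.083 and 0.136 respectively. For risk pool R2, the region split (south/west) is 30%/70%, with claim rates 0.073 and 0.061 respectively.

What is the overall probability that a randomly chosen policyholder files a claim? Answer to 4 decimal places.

0.0813

P(C|R1) = 0.74·0.083 + 0.26·0.136 = 0.06142 + 0.03536 = 0.09678
P(C|R2) = 0.3·0.073 + 0.7·0.061 = 0.0219 + 0.0427 = 0.0646
By total probability over the outer partition,
P(C) = 0.52·0.09678 + 0.48·0.0646
      = 0.0503256 + 0.031008 = 0.0813336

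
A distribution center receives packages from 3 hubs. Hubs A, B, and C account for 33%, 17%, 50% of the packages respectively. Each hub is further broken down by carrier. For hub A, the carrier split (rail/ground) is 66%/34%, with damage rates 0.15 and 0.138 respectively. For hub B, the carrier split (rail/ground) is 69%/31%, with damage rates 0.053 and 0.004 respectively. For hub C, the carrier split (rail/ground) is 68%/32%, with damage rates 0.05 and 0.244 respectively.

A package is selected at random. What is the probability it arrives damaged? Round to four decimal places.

P(D|A) = 0.66·0.15 + 0.34·0.138 = 0.099 + 0.04692 = 0.14592
P(D|B) = 0.69·0.053 + 0.31·0.004 = 0.03657 + 0.00124 = 0.03781
P(D|C) = 0.68·0.05 + 0.32·0.244 = 0.034 + 0.07808 = 0.11208
Then overall,
P(D) = 0.33·0.14592 + 0.17·0.03781 + 0.5·0.11208
      = 0.0481536 + 0.0064277 + 0.05604 = 0.1106213

0.1106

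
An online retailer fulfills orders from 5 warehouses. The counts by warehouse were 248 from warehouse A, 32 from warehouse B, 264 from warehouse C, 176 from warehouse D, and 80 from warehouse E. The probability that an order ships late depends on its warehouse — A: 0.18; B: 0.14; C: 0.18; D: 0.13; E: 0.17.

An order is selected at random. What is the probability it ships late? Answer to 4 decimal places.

Total: 248 + 32 + 264 + 176 + 80 = 800.
P(A) = 248/800 = 0.31. P(B) = 32/800 = 0.04. P(C) = 264/800 = 0.33. P(D) = 176/800 = 0.22. P(E) = 80/800 = 0.1.
P(L) = P(L|A)·P(A) + P(L|B)·P(B) + P(L|C)·P(C) + P(L|D)·P(D) + P(L|E)·P(E)
      = 0.18·0.31 + 0.14·0.04 + 0.18·0.33 + 0.13·0.22 + 0.17·0.1
      = 0.0558 + 0.0056 + 0.0594 + 0.0286 + 0.017 = 0.1664

P(L) ≈ 0.1664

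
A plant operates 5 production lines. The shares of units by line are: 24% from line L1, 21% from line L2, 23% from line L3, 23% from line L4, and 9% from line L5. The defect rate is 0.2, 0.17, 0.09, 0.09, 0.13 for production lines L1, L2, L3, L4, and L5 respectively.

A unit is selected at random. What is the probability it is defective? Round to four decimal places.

0.1368

P(D) = P(D|L1)·P(L1) + P(D|L2)·P(L2) + P(D|L3)·P(L3) + P(D|L4)·P(L4) + P(D|L5)·P(L5)
      = 0.2·0.24 + 0.17·0.21 + 0.09·0.23 + 0.09·0.23 + 0.13·0.09
      = 0.048 + 0.0357 + 0.0207 + 0.0207 + 0.0117 = 0.1368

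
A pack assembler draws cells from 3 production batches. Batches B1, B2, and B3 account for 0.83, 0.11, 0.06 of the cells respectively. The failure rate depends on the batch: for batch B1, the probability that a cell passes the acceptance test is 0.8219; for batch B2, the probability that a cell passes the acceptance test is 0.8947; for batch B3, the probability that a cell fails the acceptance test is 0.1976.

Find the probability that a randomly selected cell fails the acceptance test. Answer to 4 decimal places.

P(F|B1) = 1 − 0.8219 = 0.1781.
P(F|B2) = 1 − 0.8947 = 0.1053.
Summing over the partition,
P(F) = P(F|B1)·P(B1) + P(F|B2)·P(B2) + P(F|B3)·P(B3)
      = 0.1781·0.83 + 0.1053·0.11 + 0.1976·0.06
      = 0.147823 + 0.011583 + 0.011856 = 0.171262

P(F) ≈ 0.1713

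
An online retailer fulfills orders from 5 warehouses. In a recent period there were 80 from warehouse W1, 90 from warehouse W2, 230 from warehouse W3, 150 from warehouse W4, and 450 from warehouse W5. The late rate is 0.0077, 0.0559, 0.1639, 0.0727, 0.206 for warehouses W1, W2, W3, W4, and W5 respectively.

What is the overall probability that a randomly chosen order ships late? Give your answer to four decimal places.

Total: 80 + 90 + 230 + 150 + 450 = 1000.
P(W1) = 80/1000 = 0.08. P(W2) = 90/1000 = 0.09. P(W3) = 230/1000 = 0.23. P(W4) = 150/1000 = 0.15. P(W5) = 450/1000 = 0.45.
Using total probability over the partition,
P(L) = P(L|W1)·P(W1) + P(L|W2)·P(W2) + P(L|W3)·P(W3) + P(L|W4)·P(W4) + P(L|W5)·P(W5)
      = 0.0077·0.08 + 0.0559·0.09 + 0.1639·0.23 + 0.0727·0.15 + 0.206·0.45
      = 0.000616 + 0.005031 + 0.037697 + 0.010905 + 0.0927 = 0.146949

P(L) ≈ 0.1469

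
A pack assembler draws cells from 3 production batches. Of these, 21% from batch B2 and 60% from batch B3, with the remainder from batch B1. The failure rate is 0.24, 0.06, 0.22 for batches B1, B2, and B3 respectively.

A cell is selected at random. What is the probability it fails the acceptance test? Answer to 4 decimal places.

P(B1) = 1 − (0.21 + 0.6) = 0.19.
P(F) = P(F|B1)·P(B1) + P(F|B2)·P(B2) + P(F|B3)·P(B3)
      = 0.24·0.19 + 0.06·0.21 + 0.22·0.6
      = 0.0456 + 0.0126 + 0.132 = 0.1902

P(F) ≈ 0.1902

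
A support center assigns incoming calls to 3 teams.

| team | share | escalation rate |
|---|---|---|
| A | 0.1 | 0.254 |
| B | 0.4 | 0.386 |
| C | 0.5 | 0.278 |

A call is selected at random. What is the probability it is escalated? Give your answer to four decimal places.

0.3188

P(E) = P(E|A)·P(A) + P(E|B)·P(B) + P(E|C)·P(C)
      = 0.254·0.1 + 0.386·0.4 + 0.278·0.5
      = 0.0254 + 0.1544 + 0.139 = 0.3188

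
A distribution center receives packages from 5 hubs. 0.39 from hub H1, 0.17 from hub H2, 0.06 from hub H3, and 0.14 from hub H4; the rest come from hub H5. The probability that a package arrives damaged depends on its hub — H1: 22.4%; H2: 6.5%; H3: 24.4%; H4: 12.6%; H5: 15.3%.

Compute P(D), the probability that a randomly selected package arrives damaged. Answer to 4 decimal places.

P(H5) = 1 − (0.39 + 0.17 + 0.06 + 0.14) = 0.24.
Using total probability over the partition,
P(D) = P(D|H1)·P(H1) + P(D|H2)·P(H2) + P(D|H3)·P(H3) + P(D|H4)·P(H4) + P(D|H5)·P(H5)
      = 0.224·0.39 + 0.065·0.17 + 0.244·0.06 + 0.126·0.14 + 0.153·0.24
      = 0.08736 + 0.01105 + 0.01464 + 0.01764 + 0.03672 = 0.16741

0.1674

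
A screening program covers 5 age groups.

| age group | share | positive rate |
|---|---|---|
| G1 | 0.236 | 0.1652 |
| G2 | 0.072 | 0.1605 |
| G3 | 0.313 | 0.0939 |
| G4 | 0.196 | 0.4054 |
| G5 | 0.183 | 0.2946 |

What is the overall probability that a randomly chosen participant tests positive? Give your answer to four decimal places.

P(T) ≈ 0.2133

P(T) = P(T|G1)·P(G1) + P(T|G2)·P(G2) + P(T|G3)·P(G3) + P(T|G4)·P(G4) + P(T|G5)·P(G5)
      = 0.1652·0.236 + 0.1605·0.072 + 0.0939·0.313 + 0.4054·0.196 + 0.2946·0.183
      = 0.0389872 + 0.011556 + 0.0293907 + 0.0794584 + 0.0539118 = 0.2133041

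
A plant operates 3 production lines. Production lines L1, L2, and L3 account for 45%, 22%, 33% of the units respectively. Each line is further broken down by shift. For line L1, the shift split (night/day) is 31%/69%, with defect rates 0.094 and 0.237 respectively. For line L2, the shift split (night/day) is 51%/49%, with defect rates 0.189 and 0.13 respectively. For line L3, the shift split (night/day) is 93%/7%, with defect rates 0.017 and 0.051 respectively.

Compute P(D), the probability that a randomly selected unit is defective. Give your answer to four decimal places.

P(D|L1) = 0.31·0.094 + 0.69·0.237 = 0.02914 + 0.16353 = 0.19267
P(D|L2) = 0.51·0.189 + 0.49·0.13 = 0.09639 + 0.0637 = 0.16009
P(D|L3) = 0.93·0.017 + 0.07·0.051 = 0.01581 + 0.00357 = 0.01938
By total probability over the outer partition,
P(D) = 0.45·0.19267 + 0.22·0.16009 + 0.33·0.01938
      = 0.0867015 + 0.0352198 + 0.0063954 = 0.1283167

0.1283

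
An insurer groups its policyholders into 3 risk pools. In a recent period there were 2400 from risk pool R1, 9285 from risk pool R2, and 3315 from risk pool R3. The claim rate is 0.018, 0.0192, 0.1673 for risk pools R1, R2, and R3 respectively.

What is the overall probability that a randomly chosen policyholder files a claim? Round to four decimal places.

P(C) ≈ 0.0517

Total: 2400 + 9285 + 3315 = 15000.
P(R1) = 2400/15000 = 0.16. P(R2) = 9285/15000 = 0.619. P(R3) = 3315/15000 = 0.221.
Using total probability over the partition,
P(C) = P(C|R1)·P(R1) + P(C|R2)·P(R2) + P(C|R3)·P(R3)
      = 0.018·0.16 + 0.0192·0.619 + 0.1673·0.221
      = 0.00288 + 0.0118848 + 0.0369733 = 0.0517381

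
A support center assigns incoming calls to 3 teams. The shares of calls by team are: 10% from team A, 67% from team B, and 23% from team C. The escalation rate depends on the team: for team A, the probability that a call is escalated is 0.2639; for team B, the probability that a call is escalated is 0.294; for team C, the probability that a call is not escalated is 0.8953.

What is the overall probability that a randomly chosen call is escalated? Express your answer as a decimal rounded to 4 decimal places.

P(E|C) = 1 − 0.8953 = 0.1047.
P(E) = P(E|A)·P(A) + P(E|B)·P(B) + P(E|C)·P(C)
      = 0.2639·0.1 + 0.294·0.67 + 0.1047·0.23
      = 0.02639 + 0.19698 + 0.024081 = 0.247451

0.2475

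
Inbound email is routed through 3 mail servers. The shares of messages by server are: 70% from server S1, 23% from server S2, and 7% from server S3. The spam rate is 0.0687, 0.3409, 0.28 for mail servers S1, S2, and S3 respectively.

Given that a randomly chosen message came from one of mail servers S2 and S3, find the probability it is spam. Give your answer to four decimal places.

0.3267

Let J = {S2, S3}.
P(J) = 0.23 + 0.07 = 0.3.
P(S ∩ J) = 0.3409·0.23 + 0.28·0.07 = 0.078407 + 0.0196 = 0.098007.
P(S | J) = 0.098007 / 0.3 = 0.326690…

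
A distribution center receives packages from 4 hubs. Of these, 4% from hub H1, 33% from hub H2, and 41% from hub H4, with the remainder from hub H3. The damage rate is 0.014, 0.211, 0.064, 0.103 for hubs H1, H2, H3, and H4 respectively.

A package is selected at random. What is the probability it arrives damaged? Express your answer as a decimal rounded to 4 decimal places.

P(H3) = 1 − (0.04 + 0.33 + 0.41) = 0.22.
P(D) = P(D|H1)·P(H1) + P(D|H2)·P(H2) + P(D|H3)·P(H3) + P(D|H4)·P(H4)
      = 0.014·0.04 + 0.211·0.33 + 0.064·0.22 + 0.103·0.41
      = 0.00056 + 0.06963 + 0.01408 + 0.04223 = 0.1265

0.1265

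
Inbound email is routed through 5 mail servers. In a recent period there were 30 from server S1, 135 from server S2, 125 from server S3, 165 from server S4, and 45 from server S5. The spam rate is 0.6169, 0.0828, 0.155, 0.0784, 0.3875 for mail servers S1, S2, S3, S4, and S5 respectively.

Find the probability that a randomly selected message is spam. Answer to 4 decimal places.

0.1589

Total: 30 + 135 + 125 + 165 + 45 = 500.
P(S1) = 30/500 = 0.06. P(S2) = 135/500 = 0.27. P(S3) = 125/500 = 0.25. P(S4) = 165/500 = 0.33. P(S5) = 45/500 = 0.09.
P(S) = P(S|S1)·P(S1) + P(S|S2)·P(S2) + P(S|S3)·P(S3) + P(S|S4)·P(S4) + P(S|S5)·P(S5)
      = 0.6169·0.06 + 0.0828·0.27 + 0.155·0.25 + 0.0784·0.33 + 0.3875·0.09
      = 0.037014 + 0.022356 + 0.03875 + 0.025872 + 0.034875 = 0.158867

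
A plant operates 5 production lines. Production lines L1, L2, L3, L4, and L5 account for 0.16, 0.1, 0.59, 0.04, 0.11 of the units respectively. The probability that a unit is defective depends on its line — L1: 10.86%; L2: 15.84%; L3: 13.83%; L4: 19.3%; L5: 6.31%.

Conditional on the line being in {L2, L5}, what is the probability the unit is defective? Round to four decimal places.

P(D|S) ≈ 0.1085

Let S = {L2, L5}.
P(S) = 0.1 + 0.11 = 0.21.
P(D ∩ S) = 0.1584·0.1 + 0.0631·0.11 = 0.01584 + 0.006941 = 0.022781.
P(D | S) = 0.022781 / 0.21 = 0.108481…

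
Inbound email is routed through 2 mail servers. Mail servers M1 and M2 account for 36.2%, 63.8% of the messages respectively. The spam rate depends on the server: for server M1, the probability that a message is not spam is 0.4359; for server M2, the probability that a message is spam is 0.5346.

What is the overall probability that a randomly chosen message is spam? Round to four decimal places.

0.5453

P(S|M1) = 1 − 0.4359 = 0.5641.
Summing over the partition,
P(S) = P(S|M1)·P(M1) + P(S|M2)·P(M2)
      = 0.5641·0.362 + 0.5346·0.638
      = 0.2042042 + 0.3410748 = 0.545279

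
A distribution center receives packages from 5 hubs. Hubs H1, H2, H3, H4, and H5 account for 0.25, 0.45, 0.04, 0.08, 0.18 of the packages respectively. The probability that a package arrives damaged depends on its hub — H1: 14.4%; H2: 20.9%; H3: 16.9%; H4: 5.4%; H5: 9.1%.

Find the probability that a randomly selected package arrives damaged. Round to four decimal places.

By the law of total probability,
P(D) = P(D|H1)·P(H1) + P(D|H2)·P(H2) + P(D|H3)·P(H3) + P(D|H4)·P(H4) + P(D|H5)·P(H5)
      = 0.144·0.25 + 0.209·0.45 + 0.169·0.04 + 0.054·0.08 + 0.091·0.18
      = 0.036 + 0.09405 + 0.00676 + 0.00432 + 0.01638 = 0.15751

P(D) ≈ 0.1575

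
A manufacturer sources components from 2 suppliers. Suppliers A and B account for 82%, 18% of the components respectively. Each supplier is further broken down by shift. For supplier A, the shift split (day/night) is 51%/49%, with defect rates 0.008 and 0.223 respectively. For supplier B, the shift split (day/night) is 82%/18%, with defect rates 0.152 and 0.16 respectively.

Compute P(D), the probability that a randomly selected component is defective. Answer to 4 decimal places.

P(D) ≈ 0.1206

P(D|A) = 0.51·0.008 + 0.49·0.223 = 0.00408 + 0.10927 = 0.11335
P(D|B) = 0.82·0.152 + 0.18·0.16 = 0.12464 + 0.0288 = 0.15344
By total probability over the outer partition,
P(D) = 0.82·0.11335 + 0.18·0.15344
      = 0.092947 + 0.0276192 = 0.1205662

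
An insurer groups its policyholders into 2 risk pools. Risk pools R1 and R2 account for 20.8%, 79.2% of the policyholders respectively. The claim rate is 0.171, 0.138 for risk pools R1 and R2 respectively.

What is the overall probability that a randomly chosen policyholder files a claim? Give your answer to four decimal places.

P(C) ≈ 0.1449

P(C) = P(C|R1)·P(R1) + P(C|R2)·P(R2)
      = 0.171·0.208 + 0.138·0.792
      = 0.035568 + 0.109296 = 0.144864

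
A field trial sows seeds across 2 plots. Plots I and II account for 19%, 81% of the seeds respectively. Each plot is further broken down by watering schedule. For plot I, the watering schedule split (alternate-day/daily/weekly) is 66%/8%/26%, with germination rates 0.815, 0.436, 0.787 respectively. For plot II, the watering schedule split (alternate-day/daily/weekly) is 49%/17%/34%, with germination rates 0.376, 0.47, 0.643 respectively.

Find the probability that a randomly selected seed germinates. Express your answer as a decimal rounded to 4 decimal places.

0.5387

P(G|I) = 0.66·0.815 + 0.08·0.436 + 0.26·0.787 = 0.5379 + 0.03488 + 0.20462 = 0.7774
P(G|II) = 0.49·0.376 + 0.17·0.47 + 0.34·0.643 = 0.18424 + 0.0799 + 0.21862 = 0.48276
By total probability over the outer partition,
P(G) = 0.19·0.7774 + 0.81·0.48276
      = 0.147706 + 0.3910356 = 0.5387416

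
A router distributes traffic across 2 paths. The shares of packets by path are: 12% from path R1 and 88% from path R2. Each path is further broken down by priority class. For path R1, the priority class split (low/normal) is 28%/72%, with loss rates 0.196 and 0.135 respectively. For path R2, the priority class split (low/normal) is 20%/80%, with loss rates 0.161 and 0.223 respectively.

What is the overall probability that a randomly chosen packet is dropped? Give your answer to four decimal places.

0.2036

P(L|R1) = 0.28·0.196 + 0.72·0.135 = 0.05488 + 0.0972 = 0.15208
P(L|R2) = 0.2·0.161 + 0.8·0.223 = 0.0322 + 0.1784 = 0.2106
By total probability over the outer partition,
P(L) = 0.12·0.15208 + 0.88·0.2106
      = 0.0182496 + 0.185328 = 0.2035776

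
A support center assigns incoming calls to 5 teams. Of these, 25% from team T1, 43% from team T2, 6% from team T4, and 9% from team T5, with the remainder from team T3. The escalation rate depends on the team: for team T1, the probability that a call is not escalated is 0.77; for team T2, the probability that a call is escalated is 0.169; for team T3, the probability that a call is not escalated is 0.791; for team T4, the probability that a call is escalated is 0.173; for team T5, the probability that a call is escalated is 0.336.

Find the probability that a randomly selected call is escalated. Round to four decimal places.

P(T3) = 1 − (0.25 + 0.43 + 0.06 + 0.09) = 0.17.
P(E|T1) = 1 − 0.77 = 0.23.
P(E|T3) = 1 − 0.791 = 0.209.
By the law of total probability,
P(E) = P(E|T1)·P(T1) + P(E|T2)·P(T2) + P(E|T3)·P(T3) + P(E|T4)·P(T4) + P(E|T5)·P(T5)
      = 0.23·0.25 + 0.169·0.43 + 0.209·0.17 + 0.173·0.06 + 0.336·0.09
      = 0.0575 + 0.07267 + 0.03553 + 0.01038 + 0.03024 = 0.20632

P(E) ≈ 0.2063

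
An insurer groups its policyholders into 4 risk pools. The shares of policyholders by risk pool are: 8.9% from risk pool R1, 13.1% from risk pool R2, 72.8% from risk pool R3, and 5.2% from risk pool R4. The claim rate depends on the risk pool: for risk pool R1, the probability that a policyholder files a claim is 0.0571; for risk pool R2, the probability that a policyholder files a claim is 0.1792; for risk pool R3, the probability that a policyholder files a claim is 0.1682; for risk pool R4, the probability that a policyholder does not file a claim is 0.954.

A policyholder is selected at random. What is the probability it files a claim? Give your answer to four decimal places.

0.1534

P(C|R4) = 1 − 0.954 = 0.046.
P(C) = P(C|R1)·P(R1) + P(C|R2)·P(R2) + P(C|R3)·P(R3) + P(C|R4)·P(R4)
      = 0.0571·0.089 + 0.1792·0.131 + 0.1682·0.728 + 0.046·0.052
      = 0.0050819 + 0.0234752 + 0.1224496 + 0.002392 = 0.1533987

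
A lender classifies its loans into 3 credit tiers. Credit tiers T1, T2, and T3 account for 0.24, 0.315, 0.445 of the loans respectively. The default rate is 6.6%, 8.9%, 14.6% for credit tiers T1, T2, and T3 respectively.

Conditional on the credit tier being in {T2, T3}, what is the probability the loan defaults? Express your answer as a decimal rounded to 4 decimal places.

0.1224

Let S = {T2, T3}.
P(S) = 0.315 + 0.445 = 0.76.
P(D ∩ S) = 0.089·0.315 + 0.146·0.445 = 0.028035 + 0.06497 = 0.093005.
P(D | S) = 0.093005 / 0.76 = 0.122375…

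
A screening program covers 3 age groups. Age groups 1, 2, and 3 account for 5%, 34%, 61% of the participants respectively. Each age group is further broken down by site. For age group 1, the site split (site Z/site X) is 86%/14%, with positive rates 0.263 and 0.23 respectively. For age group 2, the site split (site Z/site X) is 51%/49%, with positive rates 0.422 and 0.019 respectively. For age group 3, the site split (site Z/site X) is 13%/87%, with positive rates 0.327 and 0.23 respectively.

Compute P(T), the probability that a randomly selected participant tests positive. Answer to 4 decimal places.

P(T|1) = 0.86·0.263 + 0.14·0.23 = 0.22618 + 0.0322 = 0.25838
P(T|2) = 0.51·0.422 + 0.49·0.019 = 0.21522 + 0.00931 = 0.22453
P(T|3) = 0.13·0.327 + 0.87·0.23 = 0.04251 + 0.2001 = 0.24261
By total probability over the outer partition,
P(T) = 0.05·0.25838 + 0.34·0.22453 + 0.61·0.24261
      = 0.012919 + 0.0763402 + 0.1479921 = 0.2372513

0.2373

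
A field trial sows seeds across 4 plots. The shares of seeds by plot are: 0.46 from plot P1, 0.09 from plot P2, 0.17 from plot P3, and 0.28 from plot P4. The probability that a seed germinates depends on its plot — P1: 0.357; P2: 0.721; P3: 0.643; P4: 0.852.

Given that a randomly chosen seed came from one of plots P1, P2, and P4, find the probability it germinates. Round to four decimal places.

Let S = {P1, P2, P4}.
P(S) = 0.46 + 0.09 + 0.28 = 0.83.
P(G ∩ S) = 0.357·0.46 + 0.721·0.09 + 0.852·0.28 = 0.16422 + 0.06489 + 0.23856 = 0.46767.
P(G | S) = 0.46767 / 0.83 = 0.563458…

P(G|S) ≈ 0.5635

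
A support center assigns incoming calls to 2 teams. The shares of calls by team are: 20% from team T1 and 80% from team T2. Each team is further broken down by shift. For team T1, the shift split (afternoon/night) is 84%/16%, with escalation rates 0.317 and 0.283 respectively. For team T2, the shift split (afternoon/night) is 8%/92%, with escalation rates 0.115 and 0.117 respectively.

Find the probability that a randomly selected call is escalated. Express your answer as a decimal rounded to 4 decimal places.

0.1558

P(E|T1) = 0.84·0.317 + 0.16·0.283 = 0.26628 + 0.04528 = 0.31156
P(E|T2) = 0.08·0.115 + 0.92·0.117 = 0.0092 + 0.10764 = 0.11684
By total probability over the outer partition,
P(E) = 0.2·0.31156 + 0.8·0.11684
      = 0.062312 + 0.093472 = 0.155784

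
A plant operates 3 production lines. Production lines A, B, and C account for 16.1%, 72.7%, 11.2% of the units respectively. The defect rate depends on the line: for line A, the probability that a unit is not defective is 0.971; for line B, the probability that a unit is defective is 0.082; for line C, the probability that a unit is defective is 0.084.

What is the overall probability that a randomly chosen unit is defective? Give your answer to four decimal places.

P(D) ≈ 0.0737

P(D|A) = 1 − 0.971 = 0.029.
P(D) = P(D|A)·P(A) + P(D|B)·P(B) + P(D|C)·P(C)
      = 0.029·0.161 + 0.082·0.727 + 0.084·0.112
      = 0.004669 + 0.059614 + 0.009408 = 0.073691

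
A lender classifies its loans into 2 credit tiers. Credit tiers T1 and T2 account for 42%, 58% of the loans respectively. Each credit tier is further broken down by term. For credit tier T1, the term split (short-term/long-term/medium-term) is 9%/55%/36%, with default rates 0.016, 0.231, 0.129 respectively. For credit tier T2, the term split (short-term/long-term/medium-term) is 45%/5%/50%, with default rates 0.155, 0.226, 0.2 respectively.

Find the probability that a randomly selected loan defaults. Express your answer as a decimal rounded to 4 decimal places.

P(D|T1) = 0.09·0.016 + 0.55·0.231 + 0.36·0.129 = 0.00144 + 0.12705 + 0.04644 = 0.17493
P(D|T2) = 0.45·0.155 + 0.05·0.226 + 0.5·0.2 = 0.06975 + 0.0113 + 0.1 = 0.18105
Then overall,
P(D) = 0.42·0.17493 + 0.58·0.18105
      = 0.0734706 + 0.105009 = 0.1784796

P(D) ≈ 0.1785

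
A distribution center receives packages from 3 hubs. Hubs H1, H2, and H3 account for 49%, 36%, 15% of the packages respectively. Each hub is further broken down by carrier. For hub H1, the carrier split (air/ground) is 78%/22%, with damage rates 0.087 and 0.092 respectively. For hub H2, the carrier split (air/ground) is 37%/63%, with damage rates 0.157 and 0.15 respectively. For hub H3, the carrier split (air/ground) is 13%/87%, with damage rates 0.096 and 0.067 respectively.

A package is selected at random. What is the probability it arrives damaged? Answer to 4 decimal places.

P(D|H1) = 0.78·0.087 + 0.22·0.092 = 0.06786 + 0.02024 = 0.0881
P(D|H2) = 0.37·0.157 + 0.63·0.15 = 0.05809 + 0.0945 = 0.15259
P(D|H3) = 0.13·0.096 + 0.87·0.067 = 0.01248 + 0.05829 = 0.07077
Then overall,
P(D) = 0.49·0.0881 + 0.36·0.15259 + 0.15·0.07077
      = 0.043169 + 0.0549324 + 0.0106155 = 0.1087169

0.1087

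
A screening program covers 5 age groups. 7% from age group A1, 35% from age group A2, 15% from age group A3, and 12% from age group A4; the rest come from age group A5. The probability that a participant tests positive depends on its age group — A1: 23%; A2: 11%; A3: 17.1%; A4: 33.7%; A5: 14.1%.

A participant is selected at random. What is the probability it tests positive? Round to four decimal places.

P(A5) = 1 − (0.07 + 0.35 + 0.15 + 0.12) = 0.31.
By the law of total probability,
P(T) = P(T|A1)·P(A1) + P(T|A2)·P(A2) + P(T|A3)·P(A3) + P(T|A4)·P(A4) + P(T|A5)·P(A5)
      = 0.23·0.07 + 0.11·0.35 + 0.171·0.15 + 0.337·0.12 + 0.141·0.31
      = 0.0161 + 0.0385 + 0.02565 + 0.04044 + 0.04371 = 0.1644

P(T) ≈ 0.1644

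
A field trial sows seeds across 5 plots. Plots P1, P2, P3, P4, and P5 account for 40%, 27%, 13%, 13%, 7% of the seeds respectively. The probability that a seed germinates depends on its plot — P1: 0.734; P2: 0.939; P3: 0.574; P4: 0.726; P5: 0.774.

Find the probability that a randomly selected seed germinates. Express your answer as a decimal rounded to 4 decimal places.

P(G) ≈ 0.7703

Using total probability over the partition,
P(G) = P(G|P1)·P(P1) + P(G|P2)·P(P2) + P(G|P3)·P(P3) + P(G|P4)·P(P4) + P(G|P5)·P(P5)
      = 0.734·0.4 + 0.939·0.27 + 0.574·0.13 + 0.726·0.13 + 0.774·0.07
      = 0.2936 + 0.25353 + 0.07462 + 0.09438 + 0.05418 = 0.77031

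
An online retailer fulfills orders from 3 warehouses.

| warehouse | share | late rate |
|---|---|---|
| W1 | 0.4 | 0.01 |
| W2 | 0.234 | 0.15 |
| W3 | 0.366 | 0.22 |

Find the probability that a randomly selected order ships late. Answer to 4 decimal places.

0.1196

Using total probability over the partition,
P(L) = P(L|W1)·P(W1) + P(L|W2)·P(W2) + P(L|W3)·P(W3)
      = 0.01·0.4 + 0.15·0.234 + 0.22·0.366
      = 0.004 + 0.0351 + 0.08052 = 0.11962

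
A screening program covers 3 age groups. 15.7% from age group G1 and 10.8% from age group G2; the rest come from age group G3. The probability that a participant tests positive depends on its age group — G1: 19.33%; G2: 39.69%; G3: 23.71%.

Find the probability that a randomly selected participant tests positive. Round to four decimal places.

P(G3) = 1 − (0.157 + 0.108) = 0.735.
Using total probability over the partition,
P(T) = P(T|G1)·P(G1) + P(T|G2)·P(G2) + P(T|G3)·P(G3)
      = 0.1933·0.157 + 0.3969·0.108 + 0.2371·0.735
      = 0.0303481 + 0.0428652 + 0.1742685 = 0.2474818

0.2475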